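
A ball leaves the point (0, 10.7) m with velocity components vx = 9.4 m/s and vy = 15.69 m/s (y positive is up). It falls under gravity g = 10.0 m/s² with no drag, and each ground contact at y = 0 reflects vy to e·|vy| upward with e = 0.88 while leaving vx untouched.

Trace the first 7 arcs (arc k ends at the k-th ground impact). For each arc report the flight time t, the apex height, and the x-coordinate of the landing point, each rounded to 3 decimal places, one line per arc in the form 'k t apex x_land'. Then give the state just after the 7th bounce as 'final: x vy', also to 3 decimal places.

Arc 1: start y=10.700, vy=15.690 → t=3.714, apex=23.009, x_land=34.913, impact vy=-21.452
  bounce: vy ← 0.88·21.452 = 18.878
Arc 2: start y=0.000, vy=18.878 → t=3.776, apex=17.818, x_land=70.403, impact vy=-18.878
  bounce: vy ← 0.88·18.878 = 16.612
Arc 3: start y=0.000, vy=16.612 → t=3.322, apex=13.798, x_land=101.634, impact vy=-16.612
  bounce: vy ← 0.88·16.612 = 14.619
Arc 4: start y=0.000, vy=14.619 → t=2.924, apex=10.685, x_land=129.117, impact vy=-14.619
  bounce: vy ← 0.88·14.619 = 12.864
Arc 5: start y=0.000, vy=12.864 → t=2.573, apex=8.275, x_land=153.302, impact vy=-12.864
  bounce: vy ← 0.88·12.864 = 11.321
Arc 6: start y=0.000, vy=11.321 → t=2.264, apex=6.408, x_land=174.585, impact vy=-11.321
  bounce: vy ← 0.88·11.321 = 9.962
Arc 7: start y=0.000, vy=9.962 → t=1.992, apex=4.962, x_land=193.314, impact vy=-9.962
  bounce: vy ← 0.88·9.962 = 8.767

1 3.714 23.009 34.913
2 3.776 17.818 70.403
3 3.322 13.798 101.634
4 2.924 10.685 129.117
5 2.573 8.275 153.302
6 2.264 6.408 174.585
7 1.992 4.962 193.314
final: 193.314 8.767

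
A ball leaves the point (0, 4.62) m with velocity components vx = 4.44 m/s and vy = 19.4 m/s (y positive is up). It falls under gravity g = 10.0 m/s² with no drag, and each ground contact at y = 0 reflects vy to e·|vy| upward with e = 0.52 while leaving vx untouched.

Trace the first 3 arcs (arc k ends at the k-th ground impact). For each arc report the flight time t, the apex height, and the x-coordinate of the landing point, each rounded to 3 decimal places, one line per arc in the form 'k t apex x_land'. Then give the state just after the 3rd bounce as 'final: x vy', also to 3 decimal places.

1 4.105 23.438 18.227
2 2.252 6.338 28.224
3 1.171 1.714 33.423
final: 33.423 3.044

Arc 1: start y=4.620, vy=19.400 → t=4.105, apex=23.438, x_land=18.227, impact vy=-21.651
  bounce: vy ← 0.52·21.651 = 11.258
Arc 2: start y=0.000, vy=11.258 → t=2.252, apex=6.338, x_land=28.224, impact vy=-11.258
  bounce: vy ← 0.52·11.258 = 5.854
Arc 3: start y=0.000, vy=5.854 → t=1.171, apex=1.714, x_land=33.423, impact vy=-5.854
  bounce: vy ← 0.52·5.854 = 3.044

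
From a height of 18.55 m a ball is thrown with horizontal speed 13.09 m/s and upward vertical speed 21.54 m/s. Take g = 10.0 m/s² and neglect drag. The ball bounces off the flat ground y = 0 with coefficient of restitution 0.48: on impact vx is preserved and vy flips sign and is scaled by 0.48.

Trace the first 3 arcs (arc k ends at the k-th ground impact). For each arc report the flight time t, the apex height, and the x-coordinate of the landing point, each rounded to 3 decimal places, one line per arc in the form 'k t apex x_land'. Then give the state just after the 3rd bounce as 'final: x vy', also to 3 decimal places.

1 5.044 41.749 66.021
2 2.774 9.619 102.332
3 1.332 2.216 119.762
final: 119.762 3.196

Arc 1: start y=18.550, vy=21.540 → t=5.044, apex=41.749, x_land=66.021, impact vy=-28.896
  bounce: vy ← 0.48·28.896 = 13.870
Arc 2: start y=0.000, vy=13.870 → t=2.774, apex=9.619, x_land=102.332, impact vy=-13.870
  bounce: vy ← 0.48·13.870 = 6.658
Arc 3: start y=0.000, vy=6.658 → t=1.332, apex=2.216, x_land=119.762, impact vy=-6.658
  bounce: vy ← 0.48·6.658 = 3.196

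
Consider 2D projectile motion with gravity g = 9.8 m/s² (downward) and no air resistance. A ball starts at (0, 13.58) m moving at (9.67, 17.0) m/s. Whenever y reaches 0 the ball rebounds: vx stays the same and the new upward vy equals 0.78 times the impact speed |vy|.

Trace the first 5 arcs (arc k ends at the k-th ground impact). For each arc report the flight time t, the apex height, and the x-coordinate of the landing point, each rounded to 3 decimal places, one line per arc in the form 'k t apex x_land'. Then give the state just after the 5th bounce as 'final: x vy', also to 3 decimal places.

Arc 1: start y=13.580, vy=17.000 → t=4.139, apex=28.325, x_land=40.024, impact vy=-23.562
  bounce: vy ← 0.78·23.562 = 18.378
Arc 2: start y=0.000, vy=18.378 → t=3.751, apex=17.233, x_land=76.293, impact vy=-18.378
  bounce: vy ← 0.78·18.378 = 14.335
Arc 3: start y=0.000, vy=14.335 → t=2.926, apex=10.484, x_land=104.583, impact vy=-14.335
  bounce: vy ← 0.78·14.335 = 11.181
Arc 4: start y=0.000, vy=11.181 → t=2.282, apex=6.379, x_land=126.649, impact vy=-11.181
  bounce: vy ← 0.78·11.181 = 8.721
Arc 5: start y=0.000, vy=8.721 → t=1.780, apex=3.881, x_land=143.861, impact vy=-8.721
  bounce: vy ← 0.78·8.721 = 6.803

1 4.139 28.325 40.024
2 3.751 17.233 76.293
3 2.926 10.484 104.583
4 2.282 6.379 126.649
5 1.780 3.881 143.861
final: 143.861 6.803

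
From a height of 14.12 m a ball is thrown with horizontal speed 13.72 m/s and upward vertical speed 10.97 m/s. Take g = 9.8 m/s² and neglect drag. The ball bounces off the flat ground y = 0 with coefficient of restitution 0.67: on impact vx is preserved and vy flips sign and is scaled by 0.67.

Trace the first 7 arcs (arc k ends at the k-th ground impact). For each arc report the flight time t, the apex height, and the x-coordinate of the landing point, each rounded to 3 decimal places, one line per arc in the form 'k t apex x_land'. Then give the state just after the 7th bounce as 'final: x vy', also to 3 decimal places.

Arc 1: start y=14.120, vy=10.970 → t=3.153, apex=20.260, x_land=43.256, impact vy=-19.927
  bounce: vy ← 0.67·19.927 = 13.351
Arc 2: start y=0.000, vy=13.351 → t=2.725, apex=9.095, x_land=80.639, impact vy=-13.351
  bounce: vy ← 0.67·13.351 = 8.945
Arc 3: start y=0.000, vy=8.945 → t=1.826, apex=4.083, x_land=105.686, impact vy=-8.945
  bounce: vy ← 0.67·8.945 = 5.993
Arc 4: start y=0.000, vy=5.993 → t=1.223, apex=1.833, x_land=122.468, impact vy=-5.993
  bounce: vy ← 0.67·5.993 = 4.016
Arc 5: start y=0.000, vy=4.016 → t=0.820, apex=0.823, x_land=133.711, impact vy=-4.016
  bounce: vy ← 0.67·4.016 = 2.690
Arc 6: start y=0.000, vy=2.690 → t=0.549, apex=0.369, x_land=141.244, impact vy=-2.690
  bounce: vy ← 0.67·2.690 = 1.803
Arc 7: start y=0.000, vy=1.803 → t=0.368, apex=0.166, x_land=146.292, impact vy=-1.803
  bounce: vy ← 0.67·1.803 = 1.208

1 3.153 20.260 43.256
2 2.725 9.095 80.639
3 1.826 4.083 105.686
4 1.223 1.833 122.468
5 0.820 0.823 133.711
6 0.549 0.369 141.244
7 0.368 0.166 146.292
final: 146.292 1.208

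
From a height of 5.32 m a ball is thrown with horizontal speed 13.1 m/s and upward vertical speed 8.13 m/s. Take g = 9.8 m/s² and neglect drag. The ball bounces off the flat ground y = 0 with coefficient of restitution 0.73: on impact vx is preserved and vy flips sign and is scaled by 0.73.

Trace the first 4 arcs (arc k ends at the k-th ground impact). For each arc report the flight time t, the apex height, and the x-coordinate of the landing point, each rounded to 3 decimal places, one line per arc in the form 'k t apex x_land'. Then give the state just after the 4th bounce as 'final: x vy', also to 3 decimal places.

Arc 1: start y=5.320, vy=8.130 → t=2.161, apex=8.692, x_land=28.315, impact vy=-13.053
  bounce: vy ← 0.73·13.053 = 9.528
Arc 2: start y=0.000, vy=9.528 → t=1.945, apex=4.632, x_land=53.789, impact vy=-9.528
  bounce: vy ← 0.73·9.528 = 6.956
Arc 3: start y=0.000, vy=6.956 → t=1.420, apex=2.468, x_land=72.385, impact vy=-6.956
  bounce: vy ← 0.73·6.956 = 5.078
Arc 4: start y=0.000, vy=5.078 → t=1.036, apex=1.315, x_land=85.960, impact vy=-5.078
  bounce: vy ← 0.73·5.078 = 3.707

1 2.161 8.692 28.315
2 1.945 4.632 53.789
3 1.420 2.468 72.385
4 1.036 1.315 85.960
final: 85.960 3.707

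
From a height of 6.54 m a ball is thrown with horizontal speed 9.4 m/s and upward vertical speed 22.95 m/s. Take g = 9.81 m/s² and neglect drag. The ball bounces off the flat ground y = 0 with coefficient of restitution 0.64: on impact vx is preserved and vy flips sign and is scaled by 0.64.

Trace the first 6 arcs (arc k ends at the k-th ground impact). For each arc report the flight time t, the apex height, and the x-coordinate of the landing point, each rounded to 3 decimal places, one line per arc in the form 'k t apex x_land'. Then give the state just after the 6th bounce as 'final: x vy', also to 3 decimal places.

Arc 1: start y=6.540, vy=22.950 → t=4.948, apex=33.385, x_land=46.514, impact vy=-25.593
  bounce: vy ← 0.64·25.593 = 16.380
Arc 2: start y=0.000, vy=16.380 → t=3.339, apex=13.675, x_land=77.905, impact vy=-16.380
  bounce: vy ← 0.64·16.380 = 10.483
Arc 3: start y=0.000, vy=10.483 → t=2.137, apex=5.601, x_land=97.995, impact vy=-10.483
  bounce: vy ← 0.64·10.483 = 6.709
Arc 4: start y=0.000, vy=6.709 → t=1.368, apex=2.294, x_land=110.852, impact vy=-6.709
  bounce: vy ← 0.64·6.709 = 4.294
Arc 5: start y=0.000, vy=4.294 → t=0.875, apex=0.940, x_land=119.081, impact vy=-4.294
  bounce: vy ← 0.64·4.294 = 2.748
Arc 6: start y=0.000, vy=2.748 → t=0.560, apex=0.385, x_land=124.347, impact vy=-2.748
  bounce: vy ← 0.64·2.748 = 1.759

1 4.948 33.385 46.514
2 3.339 13.675 77.905
3 2.137 5.601 97.995
4 1.368 2.294 110.852
5 0.875 0.940 119.081
6 0.560 0.385 124.347
final: 124.347 1.759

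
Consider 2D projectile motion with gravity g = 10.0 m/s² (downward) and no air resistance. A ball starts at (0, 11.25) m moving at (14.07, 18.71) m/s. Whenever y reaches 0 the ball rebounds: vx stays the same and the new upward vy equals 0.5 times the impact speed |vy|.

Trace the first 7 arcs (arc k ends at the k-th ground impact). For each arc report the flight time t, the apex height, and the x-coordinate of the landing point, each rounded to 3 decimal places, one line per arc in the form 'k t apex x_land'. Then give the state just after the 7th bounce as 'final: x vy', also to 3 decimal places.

Arc 1: start y=11.250, vy=18.710 → t=4.269, apex=28.753, x_land=60.066, impact vy=-23.980
  bounce: vy ← 0.5·23.980 = 11.990
Arc 2: start y=0.000, vy=11.990 → t=2.398, apex=7.188, x_land=93.806, impact vy=-11.990
  bounce: vy ← 0.5·11.990 = 5.995
Arc 3: start y=0.000, vy=5.995 → t=1.199, apex=1.797, x_land=110.676, impact vy=-5.995
  bounce: vy ← 0.5·5.995 = 2.998
Arc 4: start y=0.000, vy=2.998 → t=0.600, apex=0.449, x_land=119.111, impact vy=-2.998
  bounce: vy ← 0.5·2.998 = 1.499
Arc 5: start y=0.000, vy=1.499 → t=0.300, apex=0.112, x_land=123.329, impact vy=-1.499
  bounce: vy ← 0.5·1.499 = 0.749
Arc 6: start y=0.000, vy=0.749 → t=0.150, apex=0.028, x_land=125.438, impact vy=-0.749
  bounce: vy ← 0.5·0.749 = 0.375
Arc 7: start y=0.000, vy=0.375 → t=0.075, apex=0.007, x_land=126.492, impact vy=-0.375
  bounce: vy ← 0.5·0.375 = 0.187

1 4.269 28.753 60.066
2 2.398 7.188 93.806
3 1.199 1.797 110.676
4 0.600 0.449 119.111
5 0.300 0.112 123.329
6 0.150 0.028 125.438
7 0.075 0.007 126.492
final: 126.492 0.187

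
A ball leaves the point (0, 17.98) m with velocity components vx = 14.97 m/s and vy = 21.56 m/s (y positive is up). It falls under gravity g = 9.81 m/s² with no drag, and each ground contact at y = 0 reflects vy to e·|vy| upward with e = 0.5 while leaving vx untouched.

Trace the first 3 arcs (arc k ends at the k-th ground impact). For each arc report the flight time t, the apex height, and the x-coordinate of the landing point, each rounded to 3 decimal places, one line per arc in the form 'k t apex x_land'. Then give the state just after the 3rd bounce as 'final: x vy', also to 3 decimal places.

1 5.113 41.672 76.534
2 2.915 10.418 120.168
3 1.457 2.604 141.985
final: 141.985 3.574

Arc 1: start y=17.980, vy=21.560 → t=5.113, apex=41.672, x_land=76.534, impact vy=-28.594
  bounce: vy ← 0.5·28.594 = 14.297
Arc 2: start y=0.000, vy=14.297 → t=2.915, apex=10.418, x_land=120.168, impact vy=-14.297
  bounce: vy ← 0.5·14.297 = 7.148
Arc 3: start y=0.000, vy=7.148 → t=1.457, apex=2.604, x_land=141.985, impact vy=-7.148
  bounce: vy ← 0.5·7.148 = 3.574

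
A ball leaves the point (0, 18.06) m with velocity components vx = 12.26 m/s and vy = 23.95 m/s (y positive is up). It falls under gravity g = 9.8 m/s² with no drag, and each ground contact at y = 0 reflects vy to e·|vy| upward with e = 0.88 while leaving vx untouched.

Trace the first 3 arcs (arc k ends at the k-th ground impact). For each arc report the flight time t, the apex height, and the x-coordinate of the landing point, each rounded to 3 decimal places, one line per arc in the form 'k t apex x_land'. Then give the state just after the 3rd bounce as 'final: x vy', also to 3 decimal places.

Arc 1: start y=18.060, vy=23.950 → t=5.552, apex=47.325, x_land=68.063, impact vy=-30.456
  bounce: vy ← 0.88·30.456 = 26.801
Arc 2: start y=0.000, vy=26.801 → t=5.470, apex=36.649, x_land=135.122, impact vy=-26.801
  bounce: vy ← 0.88·26.801 = 23.585
Arc 3: start y=0.000, vy=23.585 → t=4.813, apex=28.381, x_land=194.133, impact vy=-23.585
  bounce: vy ← 0.88·23.585 = 20.755

1 5.552 47.325 68.063
2 5.470 36.649 135.122
3 4.813 28.381 194.133
final: 194.133 20.755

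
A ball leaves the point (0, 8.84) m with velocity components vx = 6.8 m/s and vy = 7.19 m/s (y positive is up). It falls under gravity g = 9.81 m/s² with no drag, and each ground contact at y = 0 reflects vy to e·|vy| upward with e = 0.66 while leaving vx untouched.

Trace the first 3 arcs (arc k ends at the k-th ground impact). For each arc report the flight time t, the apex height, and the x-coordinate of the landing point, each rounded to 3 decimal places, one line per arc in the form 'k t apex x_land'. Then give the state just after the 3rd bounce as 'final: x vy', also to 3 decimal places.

1 2.262 11.475 15.385
2 2.019 4.998 29.114
3 1.333 2.177 38.175
final: 38.175 4.314

Arc 1: start y=8.840, vy=7.190 → t=2.262, apex=11.475, x_land=15.385, impact vy=-15.005
  bounce: vy ← 0.66·15.005 = 9.903
Arc 2: start y=0.000, vy=9.903 → t=2.019, apex=4.998, x_land=29.114, impact vy=-9.903
  bounce: vy ← 0.66·9.903 = 6.536
Arc 3: start y=0.000, vy=6.536 → t=1.333, apex=2.177, x_land=38.175, impact vy=-6.536
  bounce: vy ← 0.66·6.536 = 4.314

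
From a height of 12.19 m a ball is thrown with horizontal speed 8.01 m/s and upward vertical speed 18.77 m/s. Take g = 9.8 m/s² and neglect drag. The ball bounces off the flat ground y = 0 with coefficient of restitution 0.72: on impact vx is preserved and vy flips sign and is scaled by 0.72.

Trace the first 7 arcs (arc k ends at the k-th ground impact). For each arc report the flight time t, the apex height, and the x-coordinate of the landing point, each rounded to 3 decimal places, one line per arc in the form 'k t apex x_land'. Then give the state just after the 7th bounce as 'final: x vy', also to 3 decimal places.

1 4.396 30.165 35.216
2 3.573 15.638 63.834
3 2.572 8.107 84.440
4 1.852 4.202 99.276
5 1.334 2.179 109.958
6 0.960 1.129 117.649
7 0.691 0.585 123.186
final: 123.186 2.439

Arc 1: start y=12.190, vy=18.770 → t=4.396, apex=30.165, x_land=35.216, impact vy=-24.315
  bounce: vy ← 0.72·24.315 = 17.507
Arc 2: start y=0.000, vy=17.507 → t=3.573, apex=15.638, x_land=63.834, impact vy=-17.507
  bounce: vy ← 0.72·17.507 = 12.605
Arc 3: start y=0.000, vy=12.605 → t=2.572, apex=8.107, x_land=84.440, impact vy=-12.605
  bounce: vy ← 0.72·12.605 = 9.076
Arc 4: start y=0.000, vy=9.076 → t=1.852, apex=4.202, x_land=99.276, impact vy=-9.076
  bounce: vy ← 0.72·9.076 = 6.534
Arc 5: start y=0.000, vy=6.534 → t=1.334, apex=2.179, x_land=109.958, impact vy=-6.534
  bounce: vy ← 0.72·6.534 = 4.705
Arc 6: start y=0.000, vy=4.705 → t=0.960, apex=1.129, x_land=117.649, impact vy=-4.705
  bounce: vy ← 0.72·4.705 = 3.387
Arc 7: start y=0.000, vy=3.387 → t=0.691, apex=0.585, x_land=123.186, impact vy=-3.387
  bounce: vy ← 0.72·3.387 = 2.439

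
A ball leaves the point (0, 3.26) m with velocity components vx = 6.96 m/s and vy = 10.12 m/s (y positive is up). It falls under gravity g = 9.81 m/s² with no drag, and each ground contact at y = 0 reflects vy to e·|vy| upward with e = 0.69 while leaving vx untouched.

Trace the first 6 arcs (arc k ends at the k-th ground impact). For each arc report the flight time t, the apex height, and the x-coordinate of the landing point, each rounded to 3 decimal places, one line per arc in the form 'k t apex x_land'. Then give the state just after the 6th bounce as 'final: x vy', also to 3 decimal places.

1 2.346 8.480 16.331
2 1.814 4.037 28.960
3 1.252 1.922 37.674
4 0.864 0.915 43.687
5 0.596 0.436 47.835
6 0.411 0.207 50.698
final: 50.698 1.392

Arc 1: start y=3.260, vy=10.120 → t=2.346, apex=8.480, x_land=16.331, impact vy=-12.899
  bounce: vy ← 0.69·12.899 = 8.900
Arc 2: start y=0.000, vy=8.900 → t=1.814, apex=4.037, x_land=28.960, impact vy=-8.900
  bounce: vy ← 0.69·8.900 = 6.141
Arc 3: start y=0.000, vy=6.141 → t=1.252, apex=1.922, x_land=37.674, impact vy=-6.141
  bounce: vy ← 0.69·6.141 = 4.237
Arc 4: start y=0.000, vy=4.237 → t=0.864, apex=0.915, x_land=43.687, impact vy=-4.237
  bounce: vy ← 0.69·4.237 = 2.924
Arc 5: start y=0.000, vy=2.924 → t=0.596, apex=0.436, x_land=47.835, impact vy=-2.924
  bounce: vy ← 0.69·2.924 = 2.017
Arc 6: start y=0.000, vy=2.017 → t=0.411, apex=0.207, x_land=50.698, impact vy=-2.017
  bounce: vy ← 0.69·2.017 = 1.392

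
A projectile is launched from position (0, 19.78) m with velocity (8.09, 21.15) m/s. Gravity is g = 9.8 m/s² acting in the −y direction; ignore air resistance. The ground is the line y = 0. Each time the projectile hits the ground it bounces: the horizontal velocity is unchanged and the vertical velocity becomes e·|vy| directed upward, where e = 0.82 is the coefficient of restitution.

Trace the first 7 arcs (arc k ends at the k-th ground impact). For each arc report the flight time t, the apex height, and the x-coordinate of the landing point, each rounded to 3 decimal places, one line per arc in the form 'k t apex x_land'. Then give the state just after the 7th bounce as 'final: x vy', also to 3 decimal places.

Arc 1: start y=19.780, vy=21.150 → t=5.107, apex=42.603, x_land=41.314, impact vy=-28.897
  bounce: vy ← 0.82·28.897 = 23.695
Arc 2: start y=0.000, vy=23.695 → t=4.836, apex=28.646, x_land=80.435, impact vy=-23.695
  bounce: vy ← 0.82·23.695 = 19.430
Arc 3: start y=0.000, vy=19.430 → t=3.965, apex=19.262, x_land=112.515, impact vy=-19.430
  bounce: vy ← 0.82·19.430 = 15.933
Arc 4: start y=0.000, vy=15.933 → t=3.252, apex=12.951, x_land=138.820, impact vy=-15.933
  bounce: vy ← 0.82·15.933 = 13.065
Arc 5: start y=0.000, vy=13.065 → t=2.666, apex=8.709, x_land=160.390, impact vy=-13.065
  bounce: vy ← 0.82·13.065 = 10.713
Arc 6: start y=0.000, vy=10.713 → t=2.186, apex=5.856, x_land=178.077, impact vy=-10.713
  bounce: vy ← 0.82·10.713 = 8.785
Arc 7: start y=0.000, vy=8.785 → t=1.793, apex=3.937, x_land=192.581, impact vy=-8.785
  bounce: vy ← 0.82·8.785 = 7.203

1 5.107 42.603 41.314
2 4.836 28.646 80.435
3 3.965 19.262 112.515
4 3.252 12.951 138.820
5 2.666 8.709 160.390
6 2.186 5.856 178.077
7 1.793 3.937 192.581
final: 192.581 7.203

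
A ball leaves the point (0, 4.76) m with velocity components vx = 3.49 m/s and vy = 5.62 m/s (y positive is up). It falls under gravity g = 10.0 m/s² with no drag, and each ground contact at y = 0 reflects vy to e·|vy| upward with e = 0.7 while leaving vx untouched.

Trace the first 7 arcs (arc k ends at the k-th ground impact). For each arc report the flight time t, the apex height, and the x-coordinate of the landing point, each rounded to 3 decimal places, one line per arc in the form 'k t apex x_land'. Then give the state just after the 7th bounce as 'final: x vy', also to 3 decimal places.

1 1.688 6.339 5.891
2 1.576 3.106 11.393
3 1.103 1.522 15.244
4 0.772 0.746 17.940
5 0.541 0.365 19.827
6 0.378 0.179 21.147
7 0.265 0.088 22.072
final: 22.072 0.927

Arc 1: start y=4.760, vy=5.620 → t=1.688, apex=6.339, x_land=5.891, impact vy=-11.260
  bounce: vy ← 0.7·11.260 = 7.882
Arc 2: start y=0.000, vy=7.882 → t=1.576, apex=3.106, x_land=11.393, impact vy=-7.882
  bounce: vy ← 0.7·7.882 = 5.517
Arc 3: start y=0.000, vy=5.517 → t=1.103, apex=1.522, x_land=15.244, impact vy=-5.517
  bounce: vy ← 0.7·5.517 = 3.862
Arc 4: start y=0.000, vy=3.862 → t=0.772, apex=0.746, x_land=17.940, impact vy=-3.862
  bounce: vy ← 0.7·3.862 = 2.703
Arc 5: start y=0.000, vy=2.703 → t=0.541, apex=0.365, x_land=19.827, impact vy=-2.703
  bounce: vy ← 0.7·2.703 = 1.892
Arc 6: start y=0.000, vy=1.892 → t=0.378, apex=0.179, x_land=21.147, impact vy=-1.892
  bounce: vy ← 0.7·1.892 = 1.325
Arc 7: start y=0.000, vy=1.325 → t=0.265, apex=0.088, x_land=22.072, impact vy=-1.325
  bounce: vy ← 0.7·1.325 = 0.927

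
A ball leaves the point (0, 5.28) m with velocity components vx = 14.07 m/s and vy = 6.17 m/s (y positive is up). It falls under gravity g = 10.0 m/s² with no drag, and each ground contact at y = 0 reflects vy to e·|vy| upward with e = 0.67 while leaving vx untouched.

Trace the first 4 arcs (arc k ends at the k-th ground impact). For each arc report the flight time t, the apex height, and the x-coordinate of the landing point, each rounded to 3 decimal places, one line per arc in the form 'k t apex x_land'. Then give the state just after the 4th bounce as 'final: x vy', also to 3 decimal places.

Arc 1: start y=5.280, vy=6.170 → t=1.816, apex=7.183, x_land=25.546, impact vy=-11.986
  bounce: vy ← 0.67·11.986 = 8.031
Arc 2: start y=0.000, vy=8.031 → t=1.606, apex=3.225, x_land=48.144, impact vy=-8.031
  bounce: vy ← 0.67·8.031 = 5.381
Arc 3: start y=0.000, vy=5.381 → t=1.076, apex=1.448, x_land=63.285, impact vy=-5.381
  bounce: vy ← 0.67·5.381 = 3.605
Arc 4: start y=0.000, vy=3.605 → t=0.721, apex=0.650, x_land=73.430, impact vy=-3.605
  bounce: vy ← 0.67·3.605 = 2.415

1 1.816 7.183 25.546
2 1.606 3.225 48.144
3 1.076 1.448 63.285
4 0.721 0.650 73.430
final: 73.430 2.415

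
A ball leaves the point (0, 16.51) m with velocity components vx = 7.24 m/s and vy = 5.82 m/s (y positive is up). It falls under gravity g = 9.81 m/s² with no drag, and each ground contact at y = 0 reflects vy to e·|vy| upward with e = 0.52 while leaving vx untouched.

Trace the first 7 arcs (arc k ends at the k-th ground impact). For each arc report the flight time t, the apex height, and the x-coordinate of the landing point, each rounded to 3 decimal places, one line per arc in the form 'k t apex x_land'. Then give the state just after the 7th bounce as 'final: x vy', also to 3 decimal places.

Arc 1: start y=16.510, vy=5.820 → t=2.521, apex=18.236, x_land=18.255, impact vy=-18.916
  bounce: vy ← 0.52·18.916 = 9.836
Arc 2: start y=0.000, vy=9.836 → t=2.005, apex=4.931, x_land=32.774, impact vy=-9.836
  bounce: vy ← 0.52·9.836 = 5.115
Arc 3: start y=0.000, vy=5.115 → t=1.043, apex=1.333, x_land=40.324, impact vy=-5.115
  bounce: vy ← 0.52·5.115 = 2.660
Arc 4: start y=0.000, vy=2.660 → t=0.542, apex=0.361, x_land=44.249, impact vy=-2.660
  bounce: vy ← 0.52·2.660 = 1.383
Arc 5: start y=0.000, vy=1.383 → t=0.282, apex=0.097, x_land=46.291, impact vy=-1.383
  bounce: vy ← 0.52·1.383 = 0.719
Arc 6: start y=0.000, vy=0.719 → t=0.147, apex=0.026, x_land=47.352, impact vy=-0.719
  bounce: vy ← 0.52·0.719 = 0.374
Arc 7: start y=0.000, vy=0.374 → t=0.076, apex=0.007, x_land=47.904, impact vy=-0.374
  bounce: vy ← 0.52·0.374 = 0.194

1 2.521 18.236 18.255
2 2.005 4.931 32.774
3 1.043 1.333 40.324
4 0.542 0.361 44.249
5 0.282 0.097 46.291
6 0.147 0.026 47.352
7 0.076 0.007 47.904
final: 47.904 0.194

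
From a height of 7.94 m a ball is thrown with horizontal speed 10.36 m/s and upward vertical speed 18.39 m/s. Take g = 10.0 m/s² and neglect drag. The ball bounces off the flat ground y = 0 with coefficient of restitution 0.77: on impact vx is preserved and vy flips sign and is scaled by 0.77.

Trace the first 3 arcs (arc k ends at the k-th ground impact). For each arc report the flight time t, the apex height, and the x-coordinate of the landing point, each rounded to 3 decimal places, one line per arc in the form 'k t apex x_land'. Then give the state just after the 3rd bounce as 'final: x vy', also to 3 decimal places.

1 4.068 24.850 42.148
2 3.433 14.733 77.716
3 2.644 8.735 105.103
final: 105.103 10.178

Arc 1: start y=7.940, vy=18.390 → t=4.068, apex=24.850, x_land=42.148, impact vy=-22.293
  bounce: vy ← 0.77·22.293 = 17.166
Arc 2: start y=0.000, vy=17.166 → t=3.433, apex=14.733, x_land=77.716, impact vy=-17.166
  bounce: vy ← 0.77·17.166 = 13.218
Arc 3: start y=0.000, vy=13.218 → t=2.644, apex=8.735, x_land=105.103, impact vy=-13.218
  bounce: vy ← 0.77·13.218 = 10.178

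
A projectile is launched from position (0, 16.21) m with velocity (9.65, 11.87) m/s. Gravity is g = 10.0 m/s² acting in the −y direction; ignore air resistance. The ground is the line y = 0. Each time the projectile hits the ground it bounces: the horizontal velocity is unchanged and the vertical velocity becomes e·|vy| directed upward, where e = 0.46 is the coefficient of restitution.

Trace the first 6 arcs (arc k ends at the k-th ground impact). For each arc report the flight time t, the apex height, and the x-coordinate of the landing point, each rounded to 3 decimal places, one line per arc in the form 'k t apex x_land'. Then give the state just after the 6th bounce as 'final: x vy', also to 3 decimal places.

1 3.344 23.255 32.266
2 1.984 4.921 51.412
3 0.913 1.041 60.220
4 0.420 0.220 64.271
5 0.193 0.047 66.135
6 0.089 0.010 66.992
final: 66.992 0.204

Arc 1: start y=16.210, vy=11.870 → t=3.344, apex=23.255, x_land=32.266, impact vy=-21.566
  bounce: vy ← 0.46·21.566 = 9.920
Arc 2: start y=0.000, vy=9.920 → t=1.984, apex=4.921, x_land=51.412, impact vy=-9.920
  bounce: vy ← 0.46·9.920 = 4.563
Arc 3: start y=0.000, vy=4.563 → t=0.913, apex=1.041, x_land=60.220, impact vy=-4.563
  bounce: vy ← 0.46·4.563 = 2.099
Arc 4: start y=0.000, vy=2.099 → t=0.420, apex=0.220, x_land=64.271, impact vy=-2.099
  bounce: vy ← 0.46·2.099 = 0.966
Arc 5: start y=0.000, vy=0.966 → t=0.193, apex=0.047, x_land=66.135, impact vy=-0.966
  bounce: vy ← 0.46·0.966 = 0.444
Arc 6: start y=0.000, vy=0.444 → t=0.089, apex=0.010, x_land=66.992, impact vy=-0.444
  bounce: vy ← 0.46·0.444 = 0.204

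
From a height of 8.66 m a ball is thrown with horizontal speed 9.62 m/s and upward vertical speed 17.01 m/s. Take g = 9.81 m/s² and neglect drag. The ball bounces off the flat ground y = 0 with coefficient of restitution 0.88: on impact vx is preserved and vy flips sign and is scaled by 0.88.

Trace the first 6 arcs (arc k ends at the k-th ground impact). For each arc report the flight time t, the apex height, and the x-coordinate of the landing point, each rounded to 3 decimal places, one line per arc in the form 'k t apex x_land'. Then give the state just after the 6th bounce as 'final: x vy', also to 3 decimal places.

Arc 1: start y=8.660, vy=17.010 → t=3.918, apex=23.407, x_land=37.696, impact vy=-21.430
  bounce: vy ← 0.88·21.430 = 18.858
Arc 2: start y=0.000, vy=18.858 → t=3.845, apex=18.127, x_land=74.682, impact vy=-18.858
  bounce: vy ← 0.88·18.858 = 16.595
Arc 3: start y=0.000, vy=16.595 → t=3.383, apex=14.037, x_land=107.230, impact vy=-16.595
  bounce: vy ← 0.88·16.595 = 14.604
Arc 4: start y=0.000, vy=14.604 → t=2.977, apex=10.870, x_land=135.873, impact vy=-14.604
  bounce: vy ← 0.88·14.604 = 12.852
Arc 5: start y=0.000, vy=12.852 → t=2.620, apex=8.418, x_land=161.078, impact vy=-12.852
  bounce: vy ← 0.88·12.852 = 11.309
Arc 6: start y=0.000, vy=11.309 → t=2.306, apex=6.519, x_land=183.258, impact vy=-11.309
  bounce: vy ← 0.88·11.309 = 9.952

1 3.918 23.407 37.696
2 3.845 18.127 74.682
3 3.383 14.037 107.230
4 2.977 10.870 135.873
5 2.620 8.418 161.078
6 2.306 6.519 183.258
final: 183.258 9.952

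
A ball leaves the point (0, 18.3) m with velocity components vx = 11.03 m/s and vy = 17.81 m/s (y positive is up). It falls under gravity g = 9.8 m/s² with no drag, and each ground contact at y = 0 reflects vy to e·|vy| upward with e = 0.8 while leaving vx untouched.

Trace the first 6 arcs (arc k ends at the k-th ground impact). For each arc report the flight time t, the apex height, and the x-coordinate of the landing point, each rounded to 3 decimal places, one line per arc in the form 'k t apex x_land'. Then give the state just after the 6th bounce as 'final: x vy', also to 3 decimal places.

Arc 1: start y=18.300, vy=17.810 → t=4.470, apex=34.483, x_land=49.306, impact vy=-25.998
  bounce: vy ← 0.8·25.998 = 20.798
Arc 2: start y=0.000, vy=20.798 → t=4.245, apex=22.069, x_land=96.123, impact vy=-20.798
  bounce: vy ← 0.8·20.798 = 16.638
Arc 3: start y=0.000, vy=16.638 → t=3.396, apex=14.124, x_land=133.576, impact vy=-16.638
  bounce: vy ← 0.8·16.638 = 13.311
Arc 4: start y=0.000, vy=13.311 → t=2.716, apex=9.040, x_land=163.539, impact vy=-13.311
  bounce: vy ← 0.8·13.311 = 10.649
Arc 5: start y=0.000, vy=10.649 → t=2.173, apex=5.785, x_land=187.510, impact vy=-10.649
  bounce: vy ← 0.8·10.649 = 8.519
Arc 6: start y=0.000, vy=8.519 → t=1.739, apex=3.703, x_land=206.686, impact vy=-8.519
  bounce: vy ← 0.8·8.519 = 6.815

1 4.470 34.483 49.306
2 4.245 22.069 96.123
3 3.396 14.124 133.576
4 2.716 9.040 163.539
5 2.173 5.785 187.510
6 1.739 3.703 206.686
final: 206.686 6.815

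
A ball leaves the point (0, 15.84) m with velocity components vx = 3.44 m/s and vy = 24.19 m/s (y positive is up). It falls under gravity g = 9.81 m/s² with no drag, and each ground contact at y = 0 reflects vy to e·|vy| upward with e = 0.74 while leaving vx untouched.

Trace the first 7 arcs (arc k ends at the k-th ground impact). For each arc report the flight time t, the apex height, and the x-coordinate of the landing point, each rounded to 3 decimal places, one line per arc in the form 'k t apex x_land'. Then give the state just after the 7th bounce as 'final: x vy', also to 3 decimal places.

Arc 1: start y=15.840, vy=24.190 → t=5.517, apex=45.664, x_land=18.979, impact vy=-29.932
  bounce: vy ← 0.74·29.932 = 22.150
Arc 2: start y=0.000, vy=22.150 → t=4.516, apex=25.006, x_land=34.513, impact vy=-22.150
  bounce: vy ← 0.74·22.150 = 16.391
Arc 3: start y=0.000, vy=16.391 → t=3.342, apex=13.693, x_land=46.008, impact vy=-16.391
  bounce: vy ← 0.74·16.391 = 12.129
Arc 4: start y=0.000, vy=12.129 → t=2.473, apex=7.498, x_land=54.515, impact vy=-12.129
  bounce: vy ← 0.74·12.129 = 8.976
Arc 5: start y=0.000, vy=8.976 → t=1.830, apex=4.106, x_land=60.810, impact vy=-8.976
  bounce: vy ← 0.74·8.976 = 6.642
Arc 6: start y=0.000, vy=6.642 → t=1.354, apex=2.249, x_land=65.468, impact vy=-6.642
  bounce: vy ← 0.74·6.642 = 4.915
Arc 7: start y=0.000, vy=4.915 → t=1.002, apex=1.231, x_land=68.915, impact vy=-4.915
  bounce: vy ← 0.74·4.915 = 3.637

1 5.517 45.664 18.979
2 4.516 25.006 34.513
3 3.342 13.693 46.008
4 2.473 7.498 54.515
5 1.830 4.106 60.810
6 1.354 2.249 65.468
7 1.002 1.231 68.915
final: 68.915 3.637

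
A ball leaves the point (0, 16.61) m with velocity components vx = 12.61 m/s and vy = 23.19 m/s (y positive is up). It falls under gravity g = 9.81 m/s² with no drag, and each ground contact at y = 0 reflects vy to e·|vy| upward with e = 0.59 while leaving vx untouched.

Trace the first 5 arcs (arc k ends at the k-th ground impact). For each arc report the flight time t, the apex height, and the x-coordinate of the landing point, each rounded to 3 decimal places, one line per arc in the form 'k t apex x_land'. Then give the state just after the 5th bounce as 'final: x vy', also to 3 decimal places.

1 5.360 44.020 67.585
2 3.535 15.323 112.161
3 2.086 5.334 138.461
4 1.231 1.857 153.978
5 0.726 0.646 163.133
final: 163.133 2.101

Arc 1: start y=16.610, vy=23.190 → t=5.360, apex=44.020, x_land=67.585, impact vy=-29.388
  bounce: vy ← 0.59·29.388 = 17.339
Arc 2: start y=0.000, vy=17.339 → t=3.535, apex=15.323, x_land=112.161, impact vy=-17.339
  bounce: vy ← 0.59·17.339 = 10.230
Arc 3: start y=0.000, vy=10.230 → t=2.086, apex=5.334, x_land=138.461, impact vy=-10.230
  bounce: vy ← 0.59·10.230 = 6.036
Arc 4: start y=0.000, vy=6.036 → t=1.231, apex=1.857, x_land=153.978, impact vy=-6.036
  bounce: vy ← 0.59·6.036 = 3.561
Arc 5: start y=0.000, vy=3.561 → t=0.726, apex=0.646, x_land=163.133, impact vy=-3.561
  bounce: vy ← 0.59·3.561 = 2.101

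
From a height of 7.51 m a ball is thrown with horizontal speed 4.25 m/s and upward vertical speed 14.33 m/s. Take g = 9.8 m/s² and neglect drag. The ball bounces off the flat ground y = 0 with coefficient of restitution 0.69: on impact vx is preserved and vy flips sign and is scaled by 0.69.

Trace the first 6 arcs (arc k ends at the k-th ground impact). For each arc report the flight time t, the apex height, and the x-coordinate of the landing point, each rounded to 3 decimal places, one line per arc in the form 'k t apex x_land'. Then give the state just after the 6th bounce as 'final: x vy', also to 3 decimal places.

1 3.378 17.987 14.357
2 2.644 8.564 25.594
3 1.824 4.077 33.348
4 1.259 1.941 38.698
5 0.869 0.924 42.389
6 0.599 0.440 44.936
final: 44.936 2.026

Arc 1: start y=7.510, vy=14.330 → t=3.378, apex=17.987, x_land=14.357, impact vy=-18.776
  bounce: vy ← 0.69·18.776 = 12.956
Arc 2: start y=0.000, vy=12.956 → t=2.644, apex=8.564, x_land=25.594, impact vy=-12.956
  bounce: vy ← 0.69·12.956 = 8.939
Arc 3: start y=0.000, vy=8.939 → t=1.824, apex=4.077, x_land=33.348, impact vy=-8.939
  bounce: vy ← 0.69·8.939 = 6.168
Arc 4: start y=0.000, vy=6.168 → t=1.259, apex=1.941, x_land=38.698, impact vy=-6.168
  bounce: vy ← 0.69·6.168 = 4.256
Arc 5: start y=0.000, vy=4.256 → t=0.869, apex=0.924, x_land=42.389, impact vy=-4.256
  bounce: vy ← 0.69·4.256 = 2.937
Arc 6: start y=0.000, vy=2.937 → t=0.599, apex=0.440, x_land=44.936, impact vy=-2.937
  bounce: vy ← 0.69·2.937 = 2.026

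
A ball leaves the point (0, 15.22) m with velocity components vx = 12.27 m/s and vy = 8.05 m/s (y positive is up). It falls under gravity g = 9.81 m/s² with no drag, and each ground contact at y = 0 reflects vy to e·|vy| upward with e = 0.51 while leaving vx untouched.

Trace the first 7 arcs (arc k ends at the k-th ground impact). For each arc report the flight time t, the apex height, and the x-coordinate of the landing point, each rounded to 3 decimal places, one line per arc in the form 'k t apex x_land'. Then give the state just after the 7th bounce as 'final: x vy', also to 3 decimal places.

Arc 1: start y=15.220, vy=8.050 → t=2.764, apex=18.523, x_land=33.913, impact vy=-19.064
  bounce: vy ← 0.51·19.064 = 9.722
Arc 2: start y=0.000, vy=9.722 → t=1.982, apex=4.818, x_land=58.234, impact vy=-9.722
  bounce: vy ← 0.51·9.722 = 4.958
Arc 3: start y=0.000, vy=4.958 → t=1.011, apex=1.253, x_land=70.637, impact vy=-4.958
  bounce: vy ← 0.51·4.958 = 2.529
Arc 4: start y=0.000, vy=2.529 → t=0.516, apex=0.326, x_land=76.963, impact vy=-2.529
  bounce: vy ← 0.51·2.529 = 1.290
Arc 5: start y=0.000, vy=1.290 → t=0.263, apex=0.085, x_land=80.189, impact vy=-1.290
  bounce: vy ← 0.51·1.290 = 0.658
Arc 6: start y=0.000, vy=0.658 → t=0.134, apex=0.022, x_land=81.835, impact vy=-0.658
  bounce: vy ← 0.51·0.658 = 0.335
Arc 7: start y=0.000, vy=0.335 → t=0.068, apex=0.006, x_land=82.674, impact vy=-0.335
  bounce: vy ← 0.51·0.335 = 0.171

1 2.764 18.523 33.913
2 1.982 4.818 58.234
3 1.011 1.253 70.637
4 0.516 0.326 76.963
5 0.263 0.085 80.189
6 0.134 0.022 81.835
7 0.068 0.006 82.674
final: 82.674 0.171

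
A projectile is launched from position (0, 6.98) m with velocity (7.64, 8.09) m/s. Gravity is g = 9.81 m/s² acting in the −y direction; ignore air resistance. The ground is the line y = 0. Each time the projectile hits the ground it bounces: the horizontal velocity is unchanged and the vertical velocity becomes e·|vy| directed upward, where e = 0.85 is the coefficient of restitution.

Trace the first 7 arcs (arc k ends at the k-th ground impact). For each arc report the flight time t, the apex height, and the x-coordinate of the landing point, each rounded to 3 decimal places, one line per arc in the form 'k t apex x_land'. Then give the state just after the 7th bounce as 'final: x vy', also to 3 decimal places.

Arc 1: start y=6.980, vy=8.090 → t=2.275, apex=10.316, x_land=17.380, impact vy=-14.227
  bounce: vy ← 0.85·14.227 = 12.093
Arc 2: start y=0.000, vy=12.093 → t=2.465, apex=7.453, x_land=36.215, impact vy=-12.093
  bounce: vy ← 0.85·12.093 = 10.279
Arc 3: start y=0.000, vy=10.279 → t=2.096, apex=5.385, x_land=52.226, impact vy=-10.279
  bounce: vy ← 0.85·10.279 = 8.737
Arc 4: start y=0.000, vy=8.737 → t=1.781, apex=3.891, x_land=65.834, impact vy=-8.737
  bounce: vy ← 0.85·8.737 = 7.426
Arc 5: start y=0.000, vy=7.426 → t=1.514, apex=2.811, x_land=77.401, impact vy=-7.426
  bounce: vy ← 0.85·7.426 = 6.312
Arc 6: start y=0.000, vy=6.312 → t=1.287, apex=2.031, x_land=87.233, impact vy=-6.312
  bounce: vy ← 0.85·6.312 = 5.366
Arc 7: start y=0.000, vy=5.366 → t=1.094, apex=1.467, x_land=95.591, impact vy=-5.366
  bounce: vy ← 0.85·5.366 = 4.561

1 2.275 10.316 17.380
2 2.465 7.453 36.215
3 2.096 5.385 52.226
4 1.781 3.891 65.834
5 1.514 2.811 77.401
6 1.287 2.031 87.233
7 1.094 1.467 95.591
final: 95.591 4.561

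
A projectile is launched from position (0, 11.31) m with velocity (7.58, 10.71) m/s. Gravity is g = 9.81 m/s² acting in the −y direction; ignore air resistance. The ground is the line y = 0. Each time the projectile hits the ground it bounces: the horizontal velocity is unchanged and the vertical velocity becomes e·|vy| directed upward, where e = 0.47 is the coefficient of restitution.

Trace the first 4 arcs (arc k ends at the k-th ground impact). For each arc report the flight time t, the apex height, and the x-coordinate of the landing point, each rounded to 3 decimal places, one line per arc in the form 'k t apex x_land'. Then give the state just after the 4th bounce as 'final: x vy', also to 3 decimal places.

1 2.962 17.156 22.452
2 1.758 3.790 35.777
3 0.826 0.837 42.040
4 0.388 0.185 44.984
final: 44.984 0.895

Arc 1: start y=11.310, vy=10.710 → t=2.962, apex=17.156, x_land=22.452, impact vy=-18.347
  bounce: vy ← 0.47·18.347 = 8.623
Arc 2: start y=0.000, vy=8.623 → t=1.758, apex=3.790, x_land=35.777, impact vy=-8.623
  bounce: vy ← 0.47·8.623 = 4.053
Arc 3: start y=0.000, vy=4.053 → t=0.826, apex=0.837, x_land=42.040, impact vy=-4.053
  bounce: vy ← 0.47·4.053 = 1.905
Arc 4: start y=0.000, vy=1.905 → t=0.388, apex=0.185, x_land=44.984, impact vy=-1.905
  bounce: vy ← 0.47·1.905 = 0.895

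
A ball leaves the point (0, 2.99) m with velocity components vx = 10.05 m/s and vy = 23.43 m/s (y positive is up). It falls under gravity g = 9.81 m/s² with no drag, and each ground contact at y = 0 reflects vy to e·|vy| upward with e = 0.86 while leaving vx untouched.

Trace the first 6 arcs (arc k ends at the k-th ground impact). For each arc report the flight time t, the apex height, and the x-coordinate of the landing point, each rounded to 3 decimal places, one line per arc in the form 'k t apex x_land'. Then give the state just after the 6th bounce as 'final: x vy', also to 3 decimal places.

Arc 1: start y=2.990, vy=23.430 → t=4.901, apex=30.970, x_land=49.256, impact vy=-24.650
  bounce: vy ← 0.86·24.650 = 21.199
Arc 2: start y=0.000, vy=21.199 → t=4.322, apex=22.905, x_land=92.692, impact vy=-21.199
  bounce: vy ← 0.86·21.199 = 18.231
Arc 3: start y=0.000, vy=18.231 → t=3.717, apex=16.941, x_land=130.046, impact vy=-18.231
  bounce: vy ← 0.86·18.231 = 15.679
Arc 4: start y=0.000, vy=15.679 → t=3.197, apex=12.529, x_land=162.171, impact vy=-15.679
  bounce: vy ← 0.86·15.679 = 13.484
Arc 5: start y=0.000, vy=13.484 → t=2.749, apex=9.267, x_land=189.799, impact vy=-13.484
  bounce: vy ← 0.86·13.484 = 11.596
Arc 6: start y=0.000, vy=11.596 → t=2.364, apex=6.854, x_land=213.558, impact vy=-11.596
  bounce: vy ← 0.86·11.596 = 9.973

1 4.901 30.970 49.256
2 4.322 22.905 92.692
3 3.717 16.941 130.046
4 3.197 12.529 162.171
5 2.749 9.267 189.799
6 2.364 6.854 213.558
final: 213.558 9.973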